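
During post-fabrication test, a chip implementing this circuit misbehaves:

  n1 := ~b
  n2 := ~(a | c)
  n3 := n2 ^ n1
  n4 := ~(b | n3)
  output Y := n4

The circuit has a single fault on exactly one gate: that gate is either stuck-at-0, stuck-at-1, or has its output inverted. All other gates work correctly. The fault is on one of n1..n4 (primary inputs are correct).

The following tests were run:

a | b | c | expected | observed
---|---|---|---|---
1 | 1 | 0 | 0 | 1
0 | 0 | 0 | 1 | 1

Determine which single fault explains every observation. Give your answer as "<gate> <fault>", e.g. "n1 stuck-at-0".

n4 stuck-at-1

Fault-free values for test 1 (a=1, b=1, c=0): n1=0, n2=0, n3=0, n4=0, giving Y=0. Observed 1.
Test 1: faults giving observed 1 are {n4 stuck-at-1, n4 inverted output}.
Test 2 (a=0, b=0, c=0): fault-free n1=1, n2=1, n3=0, n4=1 → 1; observed 1. Eliminates n4 inverted output.
Only n4 stuck-at-1 is consistent with every test.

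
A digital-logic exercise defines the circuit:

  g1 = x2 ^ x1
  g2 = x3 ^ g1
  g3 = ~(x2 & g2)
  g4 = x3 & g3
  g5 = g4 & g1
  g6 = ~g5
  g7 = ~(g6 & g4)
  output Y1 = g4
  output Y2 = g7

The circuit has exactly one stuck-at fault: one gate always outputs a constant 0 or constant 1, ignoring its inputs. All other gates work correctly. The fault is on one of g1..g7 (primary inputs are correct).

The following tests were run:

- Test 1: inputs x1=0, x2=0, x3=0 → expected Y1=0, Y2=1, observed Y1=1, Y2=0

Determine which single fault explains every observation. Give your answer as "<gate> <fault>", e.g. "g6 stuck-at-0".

g4 stuck-at-1

Fault-free values for test 1 (x1=0, x2=0, x3=0): g1=0, g2=0, g3=1, g4=0, g5=0, g6=1, g7=1, giving Y1=0, Y2=1. Observed Y1=1, Y2=0.
Test 1: faults giving observed Y1=1, Y2=0 are {g4 stuck-at-1}.
Only g4 stuck-at-1 is consistent with every test.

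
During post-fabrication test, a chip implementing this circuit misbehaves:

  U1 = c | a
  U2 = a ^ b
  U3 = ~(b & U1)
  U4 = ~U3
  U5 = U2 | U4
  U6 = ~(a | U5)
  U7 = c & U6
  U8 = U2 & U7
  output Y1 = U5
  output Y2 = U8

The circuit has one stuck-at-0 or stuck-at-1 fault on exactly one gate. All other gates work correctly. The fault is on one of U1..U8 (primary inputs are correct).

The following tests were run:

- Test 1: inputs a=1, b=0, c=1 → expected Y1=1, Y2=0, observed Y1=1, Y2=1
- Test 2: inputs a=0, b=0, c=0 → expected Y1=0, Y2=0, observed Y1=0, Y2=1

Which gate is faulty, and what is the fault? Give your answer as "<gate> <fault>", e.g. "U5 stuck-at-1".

U8 stuck-at-1

Fault-free values for test 1 (a=1, b=0, c=1): U1=1, U2=1, U3=1, U4=0, U5=1, U6=0, U7=0, U8=0, giving Y1=1, Y2=0. Observed Y1=1, Y2=1.
Test 1: faults giving observed Y1=1, Y2=1 are {U6 stuck-at-1, U7 stuck-at-1, U8 stuck-at-1}.
Test 2 (a=0, b=0, c=0): fault-free U1=0, U2=0, U3=1, U4=0, U5=0, U6=1, U7=0, U8=0 → Y1=0, Y2=0; observed Y1=0, Y2=1. Eliminates U6 stuck-at-1, U7 stuck-at-1.
Only U8 stuck-at-1 is consistent with every test.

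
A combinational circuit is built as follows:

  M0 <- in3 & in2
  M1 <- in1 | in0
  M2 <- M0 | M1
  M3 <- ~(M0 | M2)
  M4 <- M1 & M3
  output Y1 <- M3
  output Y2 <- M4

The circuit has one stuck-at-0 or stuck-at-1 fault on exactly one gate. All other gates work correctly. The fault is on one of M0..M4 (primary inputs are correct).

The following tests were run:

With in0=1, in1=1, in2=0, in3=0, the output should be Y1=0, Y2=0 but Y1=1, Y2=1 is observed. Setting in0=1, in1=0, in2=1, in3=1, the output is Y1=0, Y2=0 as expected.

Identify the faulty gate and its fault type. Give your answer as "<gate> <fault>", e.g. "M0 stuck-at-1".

Fault-free values for test 1 (in0=1, in1=1, in2=0, in3=0): M0=0, M1=1, M2=1, M3=0, M4=0, giving Y1=0, Y2=0. Observed Y1=1, Y2=1.
Test 1: faults giving observed Y1=1, Y2=1 are {M2 stuck-at-0, M3 stuck-at-1}.
Test 2 (in0=1, in1=0, in2=1, in3=1): fault-free M0=1, M1=1, M2=1, M3=0, M4=0 → Y1=0, Y2=0; observed Y1=0, Y2=0. Eliminates M3 stuck-at-1.
Only M2 stuck-at-0 is consistent with every test.

M2 stuck-at-0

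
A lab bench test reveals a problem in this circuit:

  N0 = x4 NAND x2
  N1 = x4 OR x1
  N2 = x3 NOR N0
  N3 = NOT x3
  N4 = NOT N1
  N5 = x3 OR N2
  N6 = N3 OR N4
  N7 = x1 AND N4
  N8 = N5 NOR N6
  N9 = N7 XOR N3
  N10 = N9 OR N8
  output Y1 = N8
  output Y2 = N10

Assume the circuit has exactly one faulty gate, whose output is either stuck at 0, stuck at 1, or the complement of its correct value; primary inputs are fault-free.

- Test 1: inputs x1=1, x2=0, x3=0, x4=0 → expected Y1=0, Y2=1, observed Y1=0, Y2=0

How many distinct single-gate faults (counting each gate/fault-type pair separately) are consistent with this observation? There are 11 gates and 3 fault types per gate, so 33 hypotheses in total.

Fault-free: N0=1, N1=1, N2=0, N3=1, N4=0, N5=0, N6=1, N7=0, N8=0, N9=1, N10=1 → Y1=0, Y2=1. Observed Y1=0, Y2=0.
  N0: none of the 3 fault types match ✗
  N1: stuck-at-0, inverted output ✓; others ✗
  N2: none of the 3 fault types match ✗
  N3: none of the 3 fault types match ✗
  N4: stuck-at-1, inverted output ✓; others ✗
  N5: none of the 3 fault types match ✗
  N6: none of the 3 fault types match ✗
  N7: stuck-at-1, inverted output ✓; others ✗
  N8: none of the 3 fault types match ✗
  N9: stuck-at-0, inverted output ✓; others ✗
  N10: stuck-at-0, inverted output ✓; others ✗
Consistent faults: {N1 stuck-at-0, N1 inverted output, N4 stuck-at-1, N4 inverted output, N7 stuck-at-1, N7 inverted output, N9 stuck-at-0, N9 inverted output, N10 stuck-at-0, N10 inverted output} — 10 in all.

10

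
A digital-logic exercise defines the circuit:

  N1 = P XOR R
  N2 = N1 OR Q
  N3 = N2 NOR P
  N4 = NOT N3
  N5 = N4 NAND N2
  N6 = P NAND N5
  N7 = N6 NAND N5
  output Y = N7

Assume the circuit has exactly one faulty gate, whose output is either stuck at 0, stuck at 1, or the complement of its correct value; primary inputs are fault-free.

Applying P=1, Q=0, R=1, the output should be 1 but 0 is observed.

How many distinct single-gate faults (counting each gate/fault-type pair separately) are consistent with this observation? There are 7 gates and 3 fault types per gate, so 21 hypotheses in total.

4

Fault-free: N1=0, N2=0, N3=0, N4=1, N5=1, N6=0, N7=1 → 1. Observed 0.
  N1: none of the 3 fault types match ✗
  N2: none of the 3 fault types match ✗
  N3: none of the 3 fault types match ✗
  N4: none of the 3 fault types match ✗
  N5: none of the 3 fault types match ✗
  N6: stuck-at-1, inverted output ✓; others ✗
  N7: stuck-at-0, inverted output ✓; others ✗
Consistent faults: {N6 stuck-at-1, N6 inverted output, N7 stuck-at-0, N7 inverted output} — 4 in all.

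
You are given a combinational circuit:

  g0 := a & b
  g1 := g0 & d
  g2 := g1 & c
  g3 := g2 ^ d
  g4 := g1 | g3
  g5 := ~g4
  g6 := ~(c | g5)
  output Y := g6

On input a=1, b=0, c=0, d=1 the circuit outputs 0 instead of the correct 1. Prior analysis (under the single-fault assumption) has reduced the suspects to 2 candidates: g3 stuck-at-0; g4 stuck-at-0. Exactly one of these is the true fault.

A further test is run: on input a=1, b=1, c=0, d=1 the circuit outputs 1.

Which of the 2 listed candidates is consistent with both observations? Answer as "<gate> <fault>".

g3 stuck-at-0

Evaluate each candidate on input a=1, b=1, c=0, d=1:
  g3 stuck-at-0: g0=1, g1=1, g2=0, g3=0 [stuck-at-0], g4=1, g5=0, g6=1 → 1 — matches
  g4 stuck-at-0: g0=1, g1=1, g2=0, g3=1, g4=0 [stuck-at-0], g5=1, g6=0 → 0 — eliminated
Only g3 stuck-at-0 reproduces the observed 1.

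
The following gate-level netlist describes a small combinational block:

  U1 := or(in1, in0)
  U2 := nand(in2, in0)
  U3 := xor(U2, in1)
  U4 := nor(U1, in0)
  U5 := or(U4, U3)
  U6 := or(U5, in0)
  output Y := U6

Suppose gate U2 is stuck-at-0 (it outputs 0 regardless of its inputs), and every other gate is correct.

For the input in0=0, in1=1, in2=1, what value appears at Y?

1

Propagate with U2 forced: U1=1, U2=0 [stuck-at-0], U3=1, U4=0, U5=1, U6=1.
So Y = 1. (Without the fault it would be 0.)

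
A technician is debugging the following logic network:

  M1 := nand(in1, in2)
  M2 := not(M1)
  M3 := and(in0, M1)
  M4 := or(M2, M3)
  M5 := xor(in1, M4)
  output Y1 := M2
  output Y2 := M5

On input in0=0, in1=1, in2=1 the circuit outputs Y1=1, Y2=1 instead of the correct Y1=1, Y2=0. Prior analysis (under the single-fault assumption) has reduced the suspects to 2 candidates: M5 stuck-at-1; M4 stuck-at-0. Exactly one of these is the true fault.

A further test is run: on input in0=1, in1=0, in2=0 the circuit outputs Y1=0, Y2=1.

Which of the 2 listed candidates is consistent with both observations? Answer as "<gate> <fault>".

M5 stuck-at-1

Evaluate each candidate on input in0=1, in1=0, in2=0:
  M5 stuck-at-1: M1=1, M2=0, M3=1, M4=1, M5=1 [stuck-at-1] → Y1=0, Y2=1 — matches
  M4 stuck-at-0: M1=1, M2=0, M3=1, M4=0 [stuck-at-0], M5=0 → Y1=0, Y2=0 — eliminated
Only M5 stuck-at-1 reproduces the observed Y1=0, Y2=1.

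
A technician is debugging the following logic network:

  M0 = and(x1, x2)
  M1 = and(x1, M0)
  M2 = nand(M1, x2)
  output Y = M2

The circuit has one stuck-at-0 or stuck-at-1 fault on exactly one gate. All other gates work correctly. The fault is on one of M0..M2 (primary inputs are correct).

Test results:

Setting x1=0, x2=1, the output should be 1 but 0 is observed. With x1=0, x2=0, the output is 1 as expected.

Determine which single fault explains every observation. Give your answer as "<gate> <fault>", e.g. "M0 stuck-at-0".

M1 stuck-at-1

Fault-free values for test 1 (x1=0, x2=1): M0=0, M1=0, M2=1, giving Y=1. Observed 0.
Test 1: faults giving observed 0 are {M1 stuck-at-1, M2 stuck-at-0}.
Test 2 (x1=0, x2=0): fault-free M0=0, M1=0, M2=1 → 1; observed 1. Eliminates M2 stuck-at-0.
Only M1 stuck-at-1 is consistent with every test.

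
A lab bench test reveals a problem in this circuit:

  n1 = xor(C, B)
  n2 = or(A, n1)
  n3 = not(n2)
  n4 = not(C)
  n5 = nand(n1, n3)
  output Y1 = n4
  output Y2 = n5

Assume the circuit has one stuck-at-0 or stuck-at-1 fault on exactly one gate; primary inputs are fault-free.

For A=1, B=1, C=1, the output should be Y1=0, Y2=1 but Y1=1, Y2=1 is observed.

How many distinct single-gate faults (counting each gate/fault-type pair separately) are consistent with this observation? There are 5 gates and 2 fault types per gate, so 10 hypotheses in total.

Fault-free: n1=0, n2=1, n3=0, n4=0, n5=1 → Y1=0, Y2=1. Observed Y1=1, Y2=1.
  n1 stuck-at-0: output Y1=0, Y2=1 ✗
  n1 stuck-at-1: output Y1=0, Y2=1 ✗
  n2 stuck-at-0: output Y1=0, Y2=1 ✗
  n2 stuck-at-1: output Y1=0, Y2=1 ✗
  n3 stuck-at-0: output Y1=0, Y2=1 ✗
  n3 stuck-at-1: output Y1=0, Y2=1 ✗
  n4 stuck-at-0: output Y1=0, Y2=1 ✗
  n4 stuck-at-1: output Y1=1, Y2=1 ✓
  n5 stuck-at-0: output Y1=0, Y2=0 ✗
  n5 stuck-at-1: output Y1=0, Y2=1 ✗
Consistent faults: {n4 stuck-at-1} — 1 in all.

1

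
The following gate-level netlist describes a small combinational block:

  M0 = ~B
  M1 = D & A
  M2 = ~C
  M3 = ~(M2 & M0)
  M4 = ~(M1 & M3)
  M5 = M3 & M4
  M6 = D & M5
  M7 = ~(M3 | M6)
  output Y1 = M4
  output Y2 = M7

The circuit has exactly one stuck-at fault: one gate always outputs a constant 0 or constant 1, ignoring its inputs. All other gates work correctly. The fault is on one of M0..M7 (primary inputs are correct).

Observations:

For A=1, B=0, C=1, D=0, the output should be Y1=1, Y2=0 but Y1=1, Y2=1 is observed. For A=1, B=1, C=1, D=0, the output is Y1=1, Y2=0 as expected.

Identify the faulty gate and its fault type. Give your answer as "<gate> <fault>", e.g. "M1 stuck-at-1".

Fault-free values for test 1 (A=1, B=0, C=1, D=0): M0=1, M1=0, M2=0, M3=1, M4=1, M5=1, M6=0, M7=0, giving Y1=1, Y2=0. Observed Y1=1, Y2=1.
Test 1: faults giving observed Y1=1, Y2=1 are {M2 stuck-at-1, M3 stuck-at-0, M7 stuck-at-1}.
Test 2 (A=1, B=1, C=1, D=0): fault-free M0=0, M1=0, M2=0, M3=1, M4=1, M5=1, M6=0, M7=0 → Y1=1, Y2=0; observed Y1=1, Y2=0. Eliminates M3 stuck-at-0, M7 stuck-at-1.
Only M2 stuck-at-1 is consistent with every test.

M2 stuck-at-1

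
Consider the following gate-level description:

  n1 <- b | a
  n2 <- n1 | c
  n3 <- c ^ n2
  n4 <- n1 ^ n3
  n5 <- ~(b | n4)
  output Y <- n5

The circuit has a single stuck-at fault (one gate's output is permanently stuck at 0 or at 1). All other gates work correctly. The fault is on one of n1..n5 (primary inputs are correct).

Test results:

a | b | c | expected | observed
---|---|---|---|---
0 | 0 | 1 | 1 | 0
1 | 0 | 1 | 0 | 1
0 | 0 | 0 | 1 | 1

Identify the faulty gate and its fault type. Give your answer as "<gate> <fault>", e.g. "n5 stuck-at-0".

Fault-free values for test 1 (a=0, b=0, c=1): n1=0, n2=1, n3=0, n4=0, n5=1, giving Y=1. Observed 0.
Test 1: faults giving observed 0 are {n1 stuck-at-1, n2 stuck-at-0, n3 stuck-at-1, n4 stuck-at-1, n5 stuck-at-0}.
Test 2 (a=1, b=0, c=1): fault-free n1=1, n2=1, n3=0, n4=1, n5=0 → 0; observed 1. Eliminates n1 stuck-at-1, n4 stuck-at-1, n5 stuck-at-0.
Test 3 (a=0, b=0, c=0): fault-free n1=0, n2=0, n3=0, n4=0, n5=1 → 1; observed 1. Eliminates n3 stuck-at-1.
Only n2 stuck-at-0 is consistent with every test.

n2 stuck-at-0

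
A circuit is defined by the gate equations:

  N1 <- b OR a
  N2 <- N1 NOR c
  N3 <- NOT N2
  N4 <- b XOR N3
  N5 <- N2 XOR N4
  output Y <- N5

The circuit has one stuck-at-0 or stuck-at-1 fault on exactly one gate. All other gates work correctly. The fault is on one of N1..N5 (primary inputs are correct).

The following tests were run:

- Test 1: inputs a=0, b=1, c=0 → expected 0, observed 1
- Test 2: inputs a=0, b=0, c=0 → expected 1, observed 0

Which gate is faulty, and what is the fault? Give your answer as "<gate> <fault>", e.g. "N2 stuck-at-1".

N4 stuck-at-1

Fault-free values for test 1 (a=0, b=1, c=0): N1=1, N2=0, N3=1, N4=0, N5=0, giving Y=0. Observed 1.
Test 1: faults giving observed 1 are {N3 stuck-at-0, N4 stuck-at-1, N5 stuck-at-1}.
Test 2 (a=0, b=0, c=0): fault-free N1=0, N2=1, N3=0, N4=0, N5=1 → 1; observed 0. Eliminates N3 stuck-at-0, N5 stuck-at-1.
Only N4 stuck-at-1 is consistent with every test.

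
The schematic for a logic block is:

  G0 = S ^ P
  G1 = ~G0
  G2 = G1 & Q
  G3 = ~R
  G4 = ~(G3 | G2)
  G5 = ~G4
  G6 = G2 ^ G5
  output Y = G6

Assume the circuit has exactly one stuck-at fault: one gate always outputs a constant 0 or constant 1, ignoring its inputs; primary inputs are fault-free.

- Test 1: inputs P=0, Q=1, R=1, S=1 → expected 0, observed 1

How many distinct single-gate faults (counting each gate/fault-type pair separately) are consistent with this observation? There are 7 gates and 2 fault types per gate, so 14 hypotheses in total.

Fault-free: G0=1, G1=0, G2=0, G3=0, G4=1, G5=0, G6=0 → 0. Observed 1.
  G0 stuck-at-0: output 0 ✗
  G0 stuck-at-1: output 0 ✗
  G1 stuck-at-0: output 0 ✗
  G1 stuck-at-1: output 0 ✗
  G2 stuck-at-0: output 0 ✗
  G2 stuck-at-1: output 0 ✗
  G3 stuck-at-0: output 0 ✗
  G3 stuck-at-1: output 1 ✓
  G4 stuck-at-0: output 1 ✓
  G4 stuck-at-1: output 0 ✗
  G5 stuck-at-0: output 0 ✗
  G5 stuck-at-1: output 1 ✓
  G6 stuck-at-0: output 0 ✗
  G6 stuck-at-1: output 1 ✓
Consistent faults: {G3 stuck-at-1, G4 stuck-at-0, G5 stuck-at-1, G6 stuck-at-1} — 4 in all.

4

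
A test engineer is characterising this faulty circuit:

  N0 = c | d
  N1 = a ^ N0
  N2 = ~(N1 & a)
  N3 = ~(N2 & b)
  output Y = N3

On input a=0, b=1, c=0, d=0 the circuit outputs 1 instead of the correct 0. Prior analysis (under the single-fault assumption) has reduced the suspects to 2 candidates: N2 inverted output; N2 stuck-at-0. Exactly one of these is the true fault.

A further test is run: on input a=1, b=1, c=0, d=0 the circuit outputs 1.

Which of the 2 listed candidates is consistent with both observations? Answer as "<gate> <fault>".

N2 stuck-at-0

Evaluate each candidate on input a=1, b=1, c=0, d=0:
  N2 inverted output: N0=0, N1=1, N2=1 [inverted output], N3=0 → 0 — eliminated
  N2 stuck-at-0: N0=0, N1=1, N2=0 [stuck-at-0], N3=1 → 1 — matches
Only N2 stuck-at-0 reproduces the observed 1.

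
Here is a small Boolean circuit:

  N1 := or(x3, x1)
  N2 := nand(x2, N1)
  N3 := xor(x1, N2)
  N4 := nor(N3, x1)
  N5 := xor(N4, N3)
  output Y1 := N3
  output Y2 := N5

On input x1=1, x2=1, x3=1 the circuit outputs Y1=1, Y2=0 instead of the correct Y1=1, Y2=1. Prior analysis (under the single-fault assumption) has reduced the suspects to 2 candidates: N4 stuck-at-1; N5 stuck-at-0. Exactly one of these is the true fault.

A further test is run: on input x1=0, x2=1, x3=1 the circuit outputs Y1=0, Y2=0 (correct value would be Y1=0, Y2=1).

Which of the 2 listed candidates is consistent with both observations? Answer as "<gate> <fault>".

Evaluate each candidate on input x1=0, x2=1, x3=1:
  N4 stuck-at-1: N1=1, N2=0, N3=0, N4=1 [stuck-at-1], N5=1 → Y1=0, Y2=1 — eliminated
  N5 stuck-at-0: N1=1, N2=0, N3=0, N4=1, N5=0 [stuck-at-0] → Y1=0, Y2=0 — matches
Only N5 stuck-at-0 reproduces the observed Y1=0, Y2=0.

N5 stuck-at-0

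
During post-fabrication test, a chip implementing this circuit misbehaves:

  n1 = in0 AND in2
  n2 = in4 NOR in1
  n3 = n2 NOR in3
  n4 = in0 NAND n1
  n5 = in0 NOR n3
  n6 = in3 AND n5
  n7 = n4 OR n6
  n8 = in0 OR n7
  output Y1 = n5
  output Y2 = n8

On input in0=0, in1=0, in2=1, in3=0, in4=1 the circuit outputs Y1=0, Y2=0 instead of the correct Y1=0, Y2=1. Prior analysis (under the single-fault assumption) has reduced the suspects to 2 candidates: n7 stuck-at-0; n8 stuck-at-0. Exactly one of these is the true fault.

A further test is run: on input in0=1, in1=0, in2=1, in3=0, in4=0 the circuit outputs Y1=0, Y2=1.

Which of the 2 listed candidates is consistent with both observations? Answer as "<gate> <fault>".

Evaluate each candidate on input in0=1, in1=0, in2=1, in3=0, in4=0:
  n7 stuck-at-0: n1=1, n2=1, n3=0, n4=0, n5=0, n6=0, n7=0 [stuck-at-0], n8=1 → Y1=0, Y2=1 — matches
  n8 stuck-at-0: n1=1, n2=1, n3=0, n4=0, n5=0, n6=0, n7=0, n8=0 [stuck-at-0] → Y1=0, Y2=0 — eliminated
Only n7 stuck-at-0 reproduces the observed Y1=0, Y2=1.

n7 stuck-at-0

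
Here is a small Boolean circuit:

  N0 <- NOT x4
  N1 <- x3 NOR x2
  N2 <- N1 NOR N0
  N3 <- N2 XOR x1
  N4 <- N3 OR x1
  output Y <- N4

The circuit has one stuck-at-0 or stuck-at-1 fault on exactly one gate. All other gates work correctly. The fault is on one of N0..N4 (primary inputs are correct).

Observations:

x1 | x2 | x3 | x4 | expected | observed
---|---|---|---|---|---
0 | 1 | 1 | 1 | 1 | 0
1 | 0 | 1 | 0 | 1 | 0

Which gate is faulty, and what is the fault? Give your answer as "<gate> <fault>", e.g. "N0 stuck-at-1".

N4 stuck-at-0

Fault-free values for test 1 (x1=0, x2=1, x3=1, x4=1): N0=0, N1=0, N2=1, N3=1, N4=1, giving Y=1. Observed 0.
Test 1: faults giving observed 0 are {N0 stuck-at-1, N1 stuck-at-1, N2 stuck-at-0, N3 stuck-at-0, N4 stuck-at-0}.
Test 2 (x1=1, x2=0, x3=1, x4=0): fault-free N0=1, N1=0, N2=0, N3=1, N4=1 → 1; observed 0. Eliminates N0 stuck-at-1, N1 stuck-at-1, N2 stuck-at-0, N3 stuck-at-0.
Only N4 stuck-at-0 is consistent with every test.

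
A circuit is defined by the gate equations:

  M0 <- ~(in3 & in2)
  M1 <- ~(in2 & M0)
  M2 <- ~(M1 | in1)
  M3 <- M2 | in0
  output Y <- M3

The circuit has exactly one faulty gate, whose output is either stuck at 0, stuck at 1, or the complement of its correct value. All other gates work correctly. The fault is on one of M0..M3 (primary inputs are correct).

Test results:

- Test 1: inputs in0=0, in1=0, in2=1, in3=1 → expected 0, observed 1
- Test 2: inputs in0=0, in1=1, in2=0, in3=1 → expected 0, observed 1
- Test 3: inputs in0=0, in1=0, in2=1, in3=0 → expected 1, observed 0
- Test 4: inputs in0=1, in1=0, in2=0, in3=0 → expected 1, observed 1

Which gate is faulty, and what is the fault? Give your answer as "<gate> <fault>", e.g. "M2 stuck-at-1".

Fault-free values for test 1 (in0=0, in1=0, in2=1, in3=1): M0=0, M1=1, M2=0, M3=0, giving Y=0. Observed 1.
Test 1: faults giving observed 1 are {M0 stuck-at-1, M0 inverted output, M1 stuck-at-0, M1 inverted output, M2 stuck-at-1, M2 inverted output, M3 stuck-at-1, M3 inverted output}.
Test 2 (in0=0, in1=1, in2=0, in3=1): fault-free M0=1, M1=1, M2=0, M3=0 → 0; observed 1. Eliminates M0 stuck-at-1, M0 inverted output, M1 stuck-at-0, M1 inverted output.
Test 3 (in0=0, in1=0, in2=1, in3=0): fault-free M0=1, M1=0, M2=1, M3=1 → 1; observed 0. Eliminates M2 stuck-at-1, M3 stuck-at-1.
Test 4 (in0=1, in1=0, in2=0, in3=0): fault-free M0=1, M1=1, M2=0, M3=1 → 1; observed 1. Eliminates M3 inverted output.
Only M2 inverted output is consistent with every test.

M2 inverted output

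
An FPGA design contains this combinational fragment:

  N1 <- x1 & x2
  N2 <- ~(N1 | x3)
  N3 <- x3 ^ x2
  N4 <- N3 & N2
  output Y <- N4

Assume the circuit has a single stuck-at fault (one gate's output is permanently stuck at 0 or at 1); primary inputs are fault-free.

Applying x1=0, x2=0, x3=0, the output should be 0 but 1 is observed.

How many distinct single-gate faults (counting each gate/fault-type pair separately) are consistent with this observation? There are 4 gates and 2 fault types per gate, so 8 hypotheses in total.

2

Fault-free: N1=0, N2=1, N3=0, N4=0 → 0. Observed 1.
  N1 stuck-at-0: output 0 ✗
  N1 stuck-at-1: output 0 ✗
  N2 stuck-at-0: output 0 ✗
  N2 stuck-at-1: output 0 ✗
  N3 stuck-at-0: output 0 ✗
  N3 stuck-at-1: output 1 ✓
  N4 stuck-at-0: output 0 ✗
  N4 stuck-at-1: output 1 ✓
Consistent faults: {N3 stuck-at-1, N4 stuck-at-1} — 2 in all.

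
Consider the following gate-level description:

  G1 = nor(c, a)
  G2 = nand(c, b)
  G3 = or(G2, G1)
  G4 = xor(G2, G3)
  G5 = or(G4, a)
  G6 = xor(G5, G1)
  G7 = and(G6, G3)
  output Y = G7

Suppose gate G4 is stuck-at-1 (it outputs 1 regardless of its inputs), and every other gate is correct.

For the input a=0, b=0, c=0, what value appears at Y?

Propagate with G4 forced: G1=1, G2=1, G3=1, G4=1 [stuck-at-1], G5=1, G6=0, G7=0.
So Y = 0. (Without the fault it would be 1.)

0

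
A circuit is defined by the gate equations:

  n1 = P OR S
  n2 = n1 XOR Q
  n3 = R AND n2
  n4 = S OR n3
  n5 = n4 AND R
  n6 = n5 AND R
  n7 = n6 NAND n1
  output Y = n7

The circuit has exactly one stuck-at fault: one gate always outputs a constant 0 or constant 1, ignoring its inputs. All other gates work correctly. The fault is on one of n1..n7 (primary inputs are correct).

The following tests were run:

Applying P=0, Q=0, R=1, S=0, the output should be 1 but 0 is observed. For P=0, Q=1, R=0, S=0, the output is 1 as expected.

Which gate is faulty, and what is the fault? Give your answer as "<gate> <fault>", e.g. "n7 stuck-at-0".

Fault-free values for test 1 (P=0, Q=0, R=1, S=0): n1=0, n2=0, n3=0, n4=0, n5=0, n6=0, n7=1, giving Y=1. Observed 0.
Test 1: faults giving observed 0 are {n1 stuck-at-1, n7 stuck-at-0}.
Test 2 (P=0, Q=1, R=0, S=0): fault-free n1=0, n2=1, n3=0, n4=0, n5=0, n6=0, n7=1 → 1; observed 1. Eliminates n7 stuck-at-0.
Only n1 stuck-at-1 is consistent with every test.

n1 stuck-at-1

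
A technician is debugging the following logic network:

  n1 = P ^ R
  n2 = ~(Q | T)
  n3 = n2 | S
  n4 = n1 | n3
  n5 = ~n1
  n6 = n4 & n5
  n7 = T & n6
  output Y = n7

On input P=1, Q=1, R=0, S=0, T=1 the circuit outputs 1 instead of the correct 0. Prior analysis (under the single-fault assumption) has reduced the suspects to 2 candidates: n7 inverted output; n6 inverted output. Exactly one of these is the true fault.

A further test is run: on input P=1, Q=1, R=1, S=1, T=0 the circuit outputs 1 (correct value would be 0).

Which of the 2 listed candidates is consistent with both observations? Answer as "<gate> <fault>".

n7 inverted output

Evaluate each candidate on input P=1, Q=1, R=1, S=1, T=0:
  n7 inverted output: n1=0, n2=0, n3=1, n4=1, n5=1, n6=1, n7=1 [inverted output] → 1 — matches
  n6 inverted output: n1=0, n2=0, n3=1, n4=1, n5=1, n6=0 [inverted output], n7=0 → 0 — eliminated
Only n7 inverted output reproduces the observed 1.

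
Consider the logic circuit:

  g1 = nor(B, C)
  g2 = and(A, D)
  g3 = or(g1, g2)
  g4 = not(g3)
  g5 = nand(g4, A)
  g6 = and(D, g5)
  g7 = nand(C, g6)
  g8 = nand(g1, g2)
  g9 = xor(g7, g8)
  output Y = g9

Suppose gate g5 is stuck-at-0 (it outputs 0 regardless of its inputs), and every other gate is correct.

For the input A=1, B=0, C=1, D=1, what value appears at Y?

0

Propagate with g5 forced: g1=0, g2=1, g3=1, g4=0, g5=0 [stuck-at-0], g6=0, g7=1, g8=1, g9=0.
So Y = 0. (Without the fault it would be 1.)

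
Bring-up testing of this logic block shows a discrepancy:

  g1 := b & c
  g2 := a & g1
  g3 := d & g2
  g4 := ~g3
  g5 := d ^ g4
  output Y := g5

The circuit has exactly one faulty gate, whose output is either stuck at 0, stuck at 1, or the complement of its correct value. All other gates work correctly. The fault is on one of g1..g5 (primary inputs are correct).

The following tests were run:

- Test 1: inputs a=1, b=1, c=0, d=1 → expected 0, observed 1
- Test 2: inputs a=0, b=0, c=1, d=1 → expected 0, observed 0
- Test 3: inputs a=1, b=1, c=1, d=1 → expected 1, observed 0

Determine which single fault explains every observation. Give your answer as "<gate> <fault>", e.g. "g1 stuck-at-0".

Fault-free values for test 1 (a=1, b=1, c=0, d=1): g1=0, g2=0, g3=0, g4=1, g5=0, giving Y=0. Observed 1.
Test 1: faults giving observed 1 are {g1 stuck-at-1, g1 inverted output, g2 stuck-at-1, g2 inverted output, g3 stuck-at-1, g3 inverted output, g4 stuck-at-0, g4 inverted output, g5 stuck-at-1, g5 inverted output}.
Test 2 (a=0, b=0, c=1, d=1): fault-free g1=0, g2=0, g3=0, g4=1, g5=0 → 0; observed 0. Eliminates g2 stuck-at-1, g2 inverted output, g3 stuck-at-1, g3 inverted output, g4 stuck-at-0, g4 inverted output, g5 stuck-at-1, g5 inverted output.
Test 3 (a=1, b=1, c=1, d=1): fault-free g1=1, g2=1, g3=1, g4=0, g5=1 → 1; observed 0. Eliminates g1 stuck-at-1.
Only g1 inverted output is consistent with every test.

g1 inverted output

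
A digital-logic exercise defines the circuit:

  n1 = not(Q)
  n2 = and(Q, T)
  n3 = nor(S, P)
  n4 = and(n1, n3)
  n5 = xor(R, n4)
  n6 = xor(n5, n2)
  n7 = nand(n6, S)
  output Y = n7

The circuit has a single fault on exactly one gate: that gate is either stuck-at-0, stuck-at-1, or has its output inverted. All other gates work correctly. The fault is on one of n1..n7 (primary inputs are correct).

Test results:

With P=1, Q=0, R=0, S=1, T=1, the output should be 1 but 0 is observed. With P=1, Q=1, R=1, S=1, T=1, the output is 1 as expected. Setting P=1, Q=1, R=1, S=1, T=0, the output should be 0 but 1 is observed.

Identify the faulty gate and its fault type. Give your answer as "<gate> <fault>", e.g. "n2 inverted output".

n2 stuck-at-1

Fault-free values for test 1 (P=1, Q=0, R=0, S=1, T=1): n1=1, n2=0, n3=0, n4=0, n5=0, n6=0, n7=1, giving Y=1. Observed 0.
Test 1: faults giving observed 0 are {n2 stuck-at-1, n2 inverted output, n3 stuck-at-1, n3 inverted output, n4 stuck-at-1, n4 inverted output, n5 stuck-at-1, n5 inverted output, n6 stuck-at-1, n6 inverted output, n7 stuck-at-0, n7 inverted output}.
Test 2 (P=1, Q=1, R=1, S=1, T=1): fault-free n1=0, n2=1, n3=0, n4=0, n5=1, n6=0, n7=1 → 1; observed 1. Eliminates n2 inverted output, n4 stuck-at-1, n4 inverted output, n5 inverted output, n6 stuck-at-1, n6 inverted output, n7 stuck-at-0, n7 inverted output.
Test 3 (P=1, Q=1, R=1, S=1, T=0): fault-free n1=0, n2=0, n3=0, n4=0, n5=1, n6=1, n7=0 → 0; observed 1. Eliminates n3 stuck-at-1, n3 inverted output, n5 stuck-at-1.
Only n2 stuck-at-1 is consistent with every test.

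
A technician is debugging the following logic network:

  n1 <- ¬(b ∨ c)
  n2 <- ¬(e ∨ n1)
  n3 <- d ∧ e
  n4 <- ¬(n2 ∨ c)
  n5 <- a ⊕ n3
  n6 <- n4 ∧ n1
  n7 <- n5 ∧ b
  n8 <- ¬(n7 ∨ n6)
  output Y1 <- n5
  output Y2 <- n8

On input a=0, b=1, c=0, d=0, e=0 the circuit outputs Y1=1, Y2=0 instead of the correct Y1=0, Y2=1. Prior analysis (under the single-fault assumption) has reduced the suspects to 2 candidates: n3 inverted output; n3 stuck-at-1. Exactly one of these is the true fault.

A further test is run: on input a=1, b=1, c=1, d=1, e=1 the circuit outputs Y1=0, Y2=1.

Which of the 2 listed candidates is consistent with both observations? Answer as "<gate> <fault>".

Evaluate each candidate on input a=1, b=1, c=1, d=1, e=1:
  n3 inverted output: n1=0, n2=0, n3=0 [inverted output], n4=0, n5=1, n6=0, n7=1, n8=0 → Y1=1, Y2=0 — eliminated
  n3 stuck-at-1: n1=0, n2=0, n3=1 [stuck-at-1], n4=0, n5=0, n6=0, n7=0, n8=1 → Y1=0, Y2=1 — matches
Only n3 stuck-at-1 reproduces the observed Y1=0, Y2=1.

n3 stuck-at-1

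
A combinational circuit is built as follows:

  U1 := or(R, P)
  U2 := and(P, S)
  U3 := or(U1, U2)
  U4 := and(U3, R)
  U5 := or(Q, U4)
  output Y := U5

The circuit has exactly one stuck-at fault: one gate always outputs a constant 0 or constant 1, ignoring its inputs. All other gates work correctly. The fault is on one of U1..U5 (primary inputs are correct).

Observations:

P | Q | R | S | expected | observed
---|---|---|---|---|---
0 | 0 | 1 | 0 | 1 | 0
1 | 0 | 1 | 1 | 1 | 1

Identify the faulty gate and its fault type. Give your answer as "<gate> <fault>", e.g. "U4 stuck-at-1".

Fault-free values for test 1 (P=0, Q=0, R=1, S=0): U1=1, U2=0, U3=1, U4=1, U5=1, giving Y=1. Observed 0.
Test 1: faults giving observed 0 are {U1 stuck-at-0, U3 stuck-at-0, U4 stuck-at-0, U5 stuck-at-0}.
Test 2 (P=1, Q=0, R=1, S=1): fault-free U1=1, U2=1, U3=1, U4=1, U5=1 → 1; observed 1. Eliminates U3 stuck-at-0, U4 stuck-at-0, U5 stuck-at-0.
Only U1 stuck-at-0 is consistent with every test.

U1 stuck-at-0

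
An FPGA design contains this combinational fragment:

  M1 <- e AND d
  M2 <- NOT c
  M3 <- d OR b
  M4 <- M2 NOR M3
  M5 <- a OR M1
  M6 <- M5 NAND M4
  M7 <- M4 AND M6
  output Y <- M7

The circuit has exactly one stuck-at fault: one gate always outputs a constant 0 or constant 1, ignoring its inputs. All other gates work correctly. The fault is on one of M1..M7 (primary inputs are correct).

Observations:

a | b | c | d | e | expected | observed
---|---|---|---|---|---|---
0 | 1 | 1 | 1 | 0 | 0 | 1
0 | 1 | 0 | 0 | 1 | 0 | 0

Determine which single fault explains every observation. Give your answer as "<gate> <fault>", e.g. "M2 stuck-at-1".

Fault-free values for test 1 (a=0, b=1, c=1, d=1, e=0): M1=0, M2=0, M3=1, M4=0, M5=0, M6=1, M7=0, giving Y=0. Observed 1.
Test 1: faults giving observed 1 are {M3 stuck-at-0, M4 stuck-at-1, M7 stuck-at-1}.
Test 2 (a=0, b=1, c=0, d=0, e=1): fault-free M1=0, M2=1, M3=1, M4=0, M5=0, M6=1, M7=0 → 0; observed 0. Eliminates M4 stuck-at-1, M7 stuck-at-1.
Only M3 stuck-at-0 is consistent with every test.

M3 stuck-at-0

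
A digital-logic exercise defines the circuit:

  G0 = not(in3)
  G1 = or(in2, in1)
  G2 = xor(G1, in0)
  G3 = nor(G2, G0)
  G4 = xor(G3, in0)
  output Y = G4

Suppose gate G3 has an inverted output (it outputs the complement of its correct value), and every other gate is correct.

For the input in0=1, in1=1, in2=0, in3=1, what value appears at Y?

Propagate with G3 forced: G0=0, G1=1, G2=0, G3=0 [inverted output], G4=1.
So Y = 1. (Without the fault it would be 0.)

1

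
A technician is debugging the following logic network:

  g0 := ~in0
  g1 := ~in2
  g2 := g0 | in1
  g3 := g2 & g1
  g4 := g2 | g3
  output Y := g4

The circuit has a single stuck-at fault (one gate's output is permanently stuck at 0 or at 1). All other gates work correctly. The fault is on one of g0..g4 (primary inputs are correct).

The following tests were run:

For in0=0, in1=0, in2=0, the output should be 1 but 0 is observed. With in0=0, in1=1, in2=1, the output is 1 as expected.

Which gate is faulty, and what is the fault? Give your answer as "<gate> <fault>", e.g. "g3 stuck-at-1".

g0 stuck-at-0

Fault-free values for test 1 (in0=0, in1=0, in2=0): g0=1, g1=1, g2=1, g3=1, g4=1, giving Y=1. Observed 0.
Test 1: faults giving observed 0 are {g0 stuck-at-0, g2 stuck-at-0, g4 stuck-at-0}.
Test 2 (in0=0, in1=1, in2=1): fault-free g0=1, g1=0, g2=1, g3=0, g4=1 → 1; observed 1. Eliminates g2 stuck-at-0, g4 stuck-at-0.
Only g0 stuck-at-0 is consistent with every test.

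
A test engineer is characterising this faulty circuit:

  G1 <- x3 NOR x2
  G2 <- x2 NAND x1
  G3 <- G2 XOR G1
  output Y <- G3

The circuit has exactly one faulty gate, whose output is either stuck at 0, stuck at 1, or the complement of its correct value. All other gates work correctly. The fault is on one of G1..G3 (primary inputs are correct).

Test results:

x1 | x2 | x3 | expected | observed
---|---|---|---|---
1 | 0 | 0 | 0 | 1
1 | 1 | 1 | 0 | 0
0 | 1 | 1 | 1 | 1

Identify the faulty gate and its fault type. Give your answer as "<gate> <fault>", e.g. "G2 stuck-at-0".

G1 stuck-at-0

Fault-free values for test 1 (x1=1, x2=0, x3=0): G1=1, G2=1, G3=0, giving Y=0. Observed 1.
Test 1: faults giving observed 1 are {G1 stuck-at-0, G1 inverted output, G2 stuck-at-0, G2 inverted output, G3 stuck-at-1, G3 inverted output}.
Test 2 (x1=1, x2=1, x3=1): fault-free G1=0, G2=0, G3=0 → 0; observed 0. Eliminates G1 inverted output, G2 inverted output, G3 stuck-at-1, G3 inverted output.
Test 3 (x1=0, x2=1, x3=1): fault-free G1=0, G2=1, G3=1 → 1; observed 1. Eliminates G2 stuck-at-0.
Only G1 stuck-at-0 is consistent with every test.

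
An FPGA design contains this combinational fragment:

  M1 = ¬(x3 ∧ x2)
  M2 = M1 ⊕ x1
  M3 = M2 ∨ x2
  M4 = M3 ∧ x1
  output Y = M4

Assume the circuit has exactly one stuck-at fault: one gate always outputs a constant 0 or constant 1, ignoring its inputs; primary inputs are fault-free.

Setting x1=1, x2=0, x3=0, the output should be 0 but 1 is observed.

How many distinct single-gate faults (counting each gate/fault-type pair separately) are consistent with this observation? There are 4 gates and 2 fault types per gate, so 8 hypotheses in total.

4

Fault-free: M1=1, M2=0, M3=0, M4=0 → 0. Observed 1.
  M1 stuck-at-0: output 1 ✓
  M1 stuck-at-1: output 0 ✗
  M2 stuck-at-0: output 0 ✗
  M2 stuck-at-1: output 1 ✓
  M3 stuck-at-0: output 0 ✗
  M3 stuck-at-1: output 1 ✓
  M4 stuck-at-0: output 0 ✗
  M4 stuck-at-1: output 1 ✓
Consistent faults: {M1 stuck-at-0, M2 stuck-at-1, M3 stuck-at-1, M4 stuck-at-1} — 4 in all.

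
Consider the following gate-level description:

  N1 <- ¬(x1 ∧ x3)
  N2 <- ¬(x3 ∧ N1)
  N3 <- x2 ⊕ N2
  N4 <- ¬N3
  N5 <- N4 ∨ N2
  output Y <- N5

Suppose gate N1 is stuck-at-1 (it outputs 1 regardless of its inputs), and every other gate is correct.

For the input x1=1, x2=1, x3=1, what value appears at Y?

Propagate with N1 forced: N1=1 [stuck-at-1], N2=0, N3=1, N4=0, N5=0.
So Y = 0. (Without the fault it would be 1.)

0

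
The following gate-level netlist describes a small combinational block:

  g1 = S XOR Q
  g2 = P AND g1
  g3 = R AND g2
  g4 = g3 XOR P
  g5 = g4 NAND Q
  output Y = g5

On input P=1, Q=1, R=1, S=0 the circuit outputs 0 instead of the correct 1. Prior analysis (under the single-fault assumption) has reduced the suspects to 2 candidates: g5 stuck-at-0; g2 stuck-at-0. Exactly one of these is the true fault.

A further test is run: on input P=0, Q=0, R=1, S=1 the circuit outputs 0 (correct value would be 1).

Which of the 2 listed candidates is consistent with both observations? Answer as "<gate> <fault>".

g5 stuck-at-0

Evaluate each candidate on input P=0, Q=0, R=1, S=1:
  g5 stuck-at-0: g1=1, g2=0, g3=0, g4=0, g5=0 [stuck-at-0] → 0 — matches
  g2 stuck-at-0: g1=1, g2=0 [stuck-at-0], g3=0, g4=0, g5=1 → 1 — eliminated
Only g5 stuck-at-0 reproduces the observed 0.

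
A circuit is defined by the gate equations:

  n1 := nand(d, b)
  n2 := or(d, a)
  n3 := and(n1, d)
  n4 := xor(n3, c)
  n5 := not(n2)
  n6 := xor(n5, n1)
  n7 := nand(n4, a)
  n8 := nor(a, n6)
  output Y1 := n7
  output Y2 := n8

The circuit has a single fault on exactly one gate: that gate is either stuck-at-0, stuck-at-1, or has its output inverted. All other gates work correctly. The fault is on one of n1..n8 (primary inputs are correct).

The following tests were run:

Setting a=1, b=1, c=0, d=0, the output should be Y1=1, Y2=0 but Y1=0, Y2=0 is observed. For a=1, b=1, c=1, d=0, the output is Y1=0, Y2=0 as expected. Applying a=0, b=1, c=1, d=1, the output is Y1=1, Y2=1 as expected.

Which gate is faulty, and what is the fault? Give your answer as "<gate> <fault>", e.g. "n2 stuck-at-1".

Fault-free values for test 1 (a=1, b=1, c=0, d=0): n1=1, n2=1, n3=0, n4=0, n5=0, n6=1, n7=1, n8=0, giving Y1=1, Y2=0. Observed Y1=0, Y2=0.
Test 1: faults giving observed Y1=0, Y2=0 are {n3 stuck-at-1, n3 inverted output, n4 stuck-at-1, n4 inverted output, n7 stuck-at-0, n7 inverted output}.
Test 2 (a=1, b=1, c=1, d=0): fault-free n1=1, n2=1, n3=0, n4=1, n5=0, n6=1, n7=0, n8=0 → Y1=0, Y2=0; observed Y1=0, Y2=0. Eliminates n3 stuck-at-1, n3 inverted output, n4 inverted output, n7 inverted output.
Test 3 (a=0, b=1, c=1, d=1): fault-free n1=0, n2=1, n3=0, n4=1, n5=0, n6=0, n7=1, n8=1 → Y1=1, Y2=1; observed Y1=1, Y2=1. Eliminates n7 stuck-at-0.
Only n4 stuck-at-1 is consistent with every test.

n4 stuck-at-1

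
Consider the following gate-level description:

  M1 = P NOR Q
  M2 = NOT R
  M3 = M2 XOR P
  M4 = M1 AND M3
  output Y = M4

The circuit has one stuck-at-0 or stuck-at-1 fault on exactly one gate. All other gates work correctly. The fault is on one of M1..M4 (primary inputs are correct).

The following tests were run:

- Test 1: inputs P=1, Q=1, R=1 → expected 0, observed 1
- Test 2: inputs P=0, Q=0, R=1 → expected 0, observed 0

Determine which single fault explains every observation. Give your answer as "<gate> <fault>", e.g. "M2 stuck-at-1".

Fault-free values for test 1 (P=1, Q=1, R=1): M1=0, M2=0, M3=1, M4=0, giving Y=0. Observed 1.
Test 1: faults giving observed 1 are {M1 stuck-at-1, M4 stuck-at-1}.
Test 2 (P=0, Q=0, R=1): fault-free M1=1, M2=0, M3=0, M4=0 → 0; observed 0. Eliminates M4 stuck-at-1.
Only M1 stuck-at-1 is consistent with every test.

M1 stuck-at-1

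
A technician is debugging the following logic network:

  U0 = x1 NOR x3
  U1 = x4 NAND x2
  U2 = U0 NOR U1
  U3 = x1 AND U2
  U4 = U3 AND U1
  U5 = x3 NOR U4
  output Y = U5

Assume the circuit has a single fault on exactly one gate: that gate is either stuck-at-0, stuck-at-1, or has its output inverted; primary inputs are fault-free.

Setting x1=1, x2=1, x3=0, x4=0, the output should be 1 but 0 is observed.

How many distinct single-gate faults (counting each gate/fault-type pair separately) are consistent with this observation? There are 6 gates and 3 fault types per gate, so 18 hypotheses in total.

8

Fault-free: U0=0, U1=1, U2=0, U3=0, U4=0, U5=1 → 1. Observed 0.
  U0: none of the 3 fault types match ✗
  U1: none of the 3 fault types match ✗
  U2: stuck-at-1, inverted output ✓; others ✗
  U3: stuck-at-1, inverted output ✓; others ✗
  U4: stuck-at-1, inverted output ✓; others ✗
  U5: stuck-at-0, inverted output ✓; others ✗
Consistent faults: {U2 stuck-at-1, U2 inverted output, U3 stuck-at-1, U3 inverted output, U4 stuck-at-1, U4 inverted output, U5 stuck-at-0, U5 inverted output} — 8 in all.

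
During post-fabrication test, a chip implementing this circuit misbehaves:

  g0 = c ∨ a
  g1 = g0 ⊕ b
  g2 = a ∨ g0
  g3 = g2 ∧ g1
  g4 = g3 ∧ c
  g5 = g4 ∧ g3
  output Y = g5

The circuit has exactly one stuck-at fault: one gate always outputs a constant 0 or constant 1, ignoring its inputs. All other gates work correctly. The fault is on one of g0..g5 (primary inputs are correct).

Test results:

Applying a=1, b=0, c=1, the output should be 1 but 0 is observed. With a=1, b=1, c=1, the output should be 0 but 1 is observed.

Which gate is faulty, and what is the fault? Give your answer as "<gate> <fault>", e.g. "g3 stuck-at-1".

g0 stuck-at-0

Fault-free values for test 1 (a=1, b=0, c=1): g0=1, g1=1, g2=1, g3=1, g4=1, g5=1, giving Y=1. Observed 0.
Test 1: faults giving observed 0 are {g0 stuck-at-0, g1 stuck-at-0, g2 stuck-at-0, g3 stuck-at-0, g4 stuck-at-0, g5 stuck-at-0}.
Test 2 (a=1, b=1, c=1): fault-free g0=1, g1=0, g2=1, g3=0, g4=0, g5=0 → 0; observed 1. Eliminates g1 stuck-at-0, g2 stuck-at-0, g3 stuck-at-0, g4 stuck-at-0, g5 stuck-at-0.
Only g0 stuck-at-0 is consistent with every test.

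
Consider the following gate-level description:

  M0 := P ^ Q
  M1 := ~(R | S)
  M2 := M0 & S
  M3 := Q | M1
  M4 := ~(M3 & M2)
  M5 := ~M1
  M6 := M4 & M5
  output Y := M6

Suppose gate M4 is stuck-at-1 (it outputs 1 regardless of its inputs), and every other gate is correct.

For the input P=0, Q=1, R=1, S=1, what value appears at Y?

1

Propagate with M4 forced: M0=1, M1=0, M2=1, M3=1, M4=1 [stuck-at-1], M5=1, M6=1.
So Y = 1. (Without the fault it would be 0.)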